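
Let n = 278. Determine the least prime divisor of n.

2

278 is even: 2 divides it.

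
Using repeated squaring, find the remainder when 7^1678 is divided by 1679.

7^1 ≡ 7 (mod 1679)
7^2 ≡ 7^2 = 49 ≡ 49 (mod 1679)
7^4 ≡ 49^2 = 2401 ≡ 722 (mod 1679)
7^8 ≡ 722^2 = 521284 ≡ 794 (mod 1679)
7^16 ≡ 794^2 = 630436 ≡ 811 (mod 1679)
7^32 ≡ 811^2 = 657721 ≡ 1232 (mod 1679)
7^64 ≡ 1232^2 = 1517824 ≡ 8 (mod 1679)
7^128 ≡ 8^2 = 64 ≡ 64 (mod 1679)
7^256 ≡ 64^2 = 4096 ≡ 738 (mod 1679)
7^512 ≡ 738^2 = 544644 ≡ 648 (mod 1679)
7^1024 ≡ 648^2 = 419904 ≡ 154 (mod 1679)
1678 = 1024 + 512 + 128 + 8 + 4 + 2 in binary powers of 2.
So 7^1678 ≡ 154 · 648 · 64 · 794 · 722 · 49 ≡ 441 (mod 1679).
Since 441 ≠ 1, base 7 is a Fermat witness: 1679 is composite.

441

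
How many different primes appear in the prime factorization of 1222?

1222 = 2 · 611
611 = 13 · 47
1222 = 2 · 13 · 47, which has 3 distinct prime factors.

3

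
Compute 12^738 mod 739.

1

12^1 ≡ 12 (mod 739)
12^2 ≡ 12^2 = 144 ≡ 144 (mod 739)
12^4 ≡ 144^2 = 20736 ≡ 44 (mod 739)
12^8 ≡ 44^2 = 1936 ≡ 458 (mod 739)
12^16 ≡ 458^2 = 209764 ≡ 627 (mod 739)
12^32 ≡ 627^2 = 393129 ≡ 720 (mod 739)
12^64 ≡ 720^2 = 518400 ≡ 361 (mod 739)
12^128 ≡ 361^2 = 130321 ≡ 257 (mod 739)
12^256 ≡ 257^2 = 66049 ≡ 278 (mod 739)
12^512 ≡ 278^2 = 77284 ≡ 428 (mod 739)
738 = 512 + 128 + 64 + 32 + 2 in binary powers of 2.
So 12^738 ≡ 428 · 257 · 361 · 720 · 144 ≡ 1 (mod 739).
Since the result is 1, base 12 gives no evidence that 739 is composite.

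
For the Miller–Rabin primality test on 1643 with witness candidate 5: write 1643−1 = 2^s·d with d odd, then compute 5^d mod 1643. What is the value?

273

1643 − 1 = 1642 = 2^1 · 821, so d = 821.
5^1 ≡ 5 (mod 1643)
5^2 ≡ 5^2 = 25 ≡ 25 (mod 1643)
5^4 ≡ 25^2 = 625 ≡ 625 (mod 1643)
5^8 ≡ 625^2 = 390625 ≡ 1234 (mod 1643)
5^16 ≡ 1234^2 = 1522756 ≡ 1338 (mod 1643)
5^32 ≡ 1338^2 = 1790244 ≡ 1017 (mod 1643)
5^64 ≡ 1017^2 = 1034289 ≡ 842 (mod 1643)
5^128 ≡ 842^2 = 708964 ≡ 831 (mod 1643)
5^256 ≡ 831^2 = 690561 ≡ 501 (mod 1643)
5^512 ≡ 501^2 = 251001 ≡ 1265 (mod 1643)
821 = 512 + 256 + 32 + 16 + 4 + 1 in binary powers of 2.
So 5^821 ≡ 1265 · 501 · 1017 · 1338 · 625 · 5 ≡ 273 (mod 1643).
Squaring chain: 273; never reaches −1, so base 5 is a Miller–Rabin witness that 1643 is composite.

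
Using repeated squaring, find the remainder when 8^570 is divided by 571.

8^1 ≡ 8 (mod 571)
8^2 ≡ 8^2 = 64 ≡ 64 (mod 571)
8^4 ≡ 64^2 = 4096 ≡ 99 (mod 571)
8^8 ≡ 99^2 = 9801 ≡ 94 (mod 571)
8^16 ≡ 94^2 = 8836 ≡ 271 (mod 571)
8^32 ≡ 271^2 = 73441 ≡ 353 (mod 571)
8^64 ≡ 353^2 = 124609 ≡ 131 (mod 571)
8^128 ≡ 131^2 = 17161 ≡ 31 (mod 571)
8^256 ≡ 31^2 = 961 ≡ 390 (mod 571)
8^512 ≡ 390^2 = 152100 ≡ 214 (mod 571)
570 = 512 + 32 + 16 + 8 + 2 in binary powers of 2.
So 8^570 ≡ 214 · 353 · 271 · 94 · 64 ≡ 1 (mod 571).
Since the result is 1, base 8 gives no evidence that 571 is composite.

1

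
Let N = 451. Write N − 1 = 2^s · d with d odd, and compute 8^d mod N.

296

451 − 1 = 450 = 2^1 · 225, so d = 225.
8^1 ≡ 8 (mod 451)
8^2 ≡ 8^2 = 64 ≡ 64 (mod 451)
8^4 ≡ 64^2 = 4096 ≡ 37 (mod 451)
8^8 ≡ 37^2 = 1369 ≡ 16 (mod 451)
8^16 ≡ 16^2 = 256 ≡ 256 (mod 451)
8^32 ≡ 256^2 = 65536 ≡ 141 (mod 451)
8^64 ≡ 141^2 = 19881 ≡ 37 (mod 451)
8^128 ≡ 37^2 = 1369 ≡ 16 (mod 451)
225 = 128 + 64 + 32 + 1 in binary powers of 2.
So 8^225 ≡ 16 · 37 · 141 · 8 ≡ 296 (mod 451).
Squaring chain: 296; never reaches −1, so base 8 is a Miller–Rabin witness that 451 is composite.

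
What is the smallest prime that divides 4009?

19

4009 is odd.
Digit sum 13, not divisible by 3.
Ends in 9: not divisible by 5.
7: 4009 = 7·572 + 5
11: 4009 = 11·364 + 5
13: 4009 = 13·308 + 5
17: 4009 = 17·235 + 14
19: 4009 = 19·211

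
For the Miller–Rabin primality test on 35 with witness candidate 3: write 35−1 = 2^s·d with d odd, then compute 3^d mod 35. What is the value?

33

35 − 1 = 34 = 2^1 · 17, so d = 17.
3^1 ≡ 3 (mod 35)
3^2 ≡ 3^2 = 9 ≡ 9 (mod 35)
3^4 ≡ 9^2 = 81 ≡ 11 (mod 35)
3^8 ≡ 11^2 = 121 ≡ 16 (mod 35)
3^16 ≡ 16^2 = 256 ≡ 11 (mod 35)
17 = 16 + 1 in binary powers of 2.
So 3^17 ≡ 11 · 3 ≡ 33 (mod 35).
Squaring chain: 33; never reaches −1, so base 3 is a Miller–Rabin witness that 35 is composite.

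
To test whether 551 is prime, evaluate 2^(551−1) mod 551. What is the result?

2^1 ≡ 2 (mod 551)
2^2 ≡ 2^2 = 4 ≡ 4 (mod 551)
2^4 ≡ 4^2 = 16 ≡ 16 (mod 551)
2^8 ≡ 16^2 = 256 ≡ 256 (mod 551)
2^16 ≡ 256^2 = 65536 ≡ 518 (mod 551)
2^32 ≡ 518^2 = 268324 ≡ 538 (mod 551)
2^64 ≡ 538^2 = 289444 ≡ 169 (mod 551)
2^128 ≡ 169^2 = 28561 ≡ 460 (mod 551)
2^256 ≡ 460^2 = 211600 ≡ 16 (mod 551)
2^512 ≡ 16^2 = 256 ≡ 256 (mod 551)
550 = 512 + 32 + 4 + 2 in binary powers of 2.
So 2^550 ≡ 256 · 538 · 16 · 4 ≡ 245 (mod 551).
Since 245 ≠ 1, base 2 is a Fermat witness: 551 is composite.

245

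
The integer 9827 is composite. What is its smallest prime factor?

31

9827 is odd.
Digit sum 26, not divisible by 3.
Ends in 7: not divisible by 5.
7: 9827 = 7·1403 + 6
11: 9827 = 11·893 + 4
13: 9827 = 13·755 + 12
17: 9827 = 17·578 + 1
19: 9827 = 19·517 + 4
23: 9827 = 23·427 + 6
29: 9827 = 29·338 + 25
31: 9827 = 31·317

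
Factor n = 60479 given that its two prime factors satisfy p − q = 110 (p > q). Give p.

307

Since p = q + 110, we have 60479 = q(q + 110), so q² + 110q − 60479 = 0.
Discriminant: 110² + 4·60479 = 12100 + 241916 = 254016; √254016 = 504.
q = (−110 + 504)/2 = 197, and p = q + 110 = 307.
Check: 197 · 307 = 60479.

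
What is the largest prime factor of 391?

23

391 = 17 · 23
23 is prime.
So 391 = 17 · 23; the largest prime factor is 23.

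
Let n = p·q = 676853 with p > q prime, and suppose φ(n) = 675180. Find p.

991

φ(n) = (p−1)(q−1) = n − (p+q) + 1, so p + q = 676853 − 675180 + 1 = 1674.
p and q are the roots of t² − 1674t + 676853 = 0.
Discriminant: 1674² − 4·676853 = 2802276 − 2707412 = 94864; √94864 = 308.
q = (1674 − 308)/2 = 683, p = (1674 + 308)/2 = 991.
Check: 683 · 991 = 676853.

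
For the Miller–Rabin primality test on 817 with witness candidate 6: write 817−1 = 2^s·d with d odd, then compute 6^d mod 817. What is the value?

817 − 1 = 816 = 2^4 · 51, so d = 51.
6^1 ≡ 6 (mod 817)
6^2 ≡ 6^2 = 36 ≡ 36 (mod 817)
6^4 ≡ 36^2 = 1296 ≡ 479 (mod 817)
6^8 ≡ 479^2 = 229441 ≡ 681 (mod 817)
6^16 ≡ 681^2 = 463761 ≡ 522 (mod 817)
6^32 ≡ 522^2 = 272484 ≡ 423 (mod 817)
51 = 32 + 16 + 2 + 1 in binary powers of 2.
So 6^51 ≡ 423 · 522 · 36 · 6 ≡ 87 (mod 817).
Squaring chain: 87 → 216 → 87 → 216; never reaches −1, so base 6 is a Miller–Rabin witness that 817 is composite.

87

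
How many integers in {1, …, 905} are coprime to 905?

Factor: 905 = 5 · 181.
φ(905) = (5−1) · (181−1) = 4 · 180 = 720.

720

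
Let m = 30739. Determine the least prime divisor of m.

30739 is odd.
Digit sum 22, not divisible by 3.
Ends in 9: not divisible by 5.
7: 30739 = 7·4391 + 2
11: 30739 = 11·2794 + 5
13: 30739 = 13·2364 + 7
17: 30739 = 17·1808 + 3
19: 30739 = 19·1617 + 16
23: 30739 = 23·1336 + 11
29: 30739 = 29·1059 + 28
31: 30739 = 31·991 + 18
37: 30739 = 37·830 + 29
41: 30739 = 41·749 + 30
43: 30739 = 43·714 + 37
47: 30739 = 47·654 + 1
53: 30739 = 53·579 + 52
59: 30739 = 59·521

59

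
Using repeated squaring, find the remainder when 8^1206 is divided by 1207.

8^1 ≡ 8 (mod 1207)
8^2 ≡ 8^2 = 64 ≡ 64 (mod 1207)
8^4 ≡ 64^2 = 4096 ≡ 475 (mod 1207)
8^8 ≡ 475^2 = 225625 ≡ 1123 (mod 1207)
8^16 ≡ 1123^2 = 1261129 ≡ 1021 (mod 1207)
8^32 ≡ 1021^2 = 1042441 ≡ 800 (mod 1207)
8^64 ≡ 800^2 = 640000 ≡ 290 (mod 1207)
8^128 ≡ 290^2 = 84100 ≡ 817 (mod 1207)
8^256 ≡ 817^2 = 667489 ≡ 18 (mod 1207)
8^512 ≡ 18^2 = 324 ≡ 324 (mod 1207)
8^1024 ≡ 324^2 = 104976 ≡ 1174 (mod 1207)
1206 = 1024 + 128 + 32 + 16 + 4 + 2 in binary powers of 2.
So 8^1206 ≡ 1174 · 817 · 800 · 1021 · 475 · 64 ≡ 1092 (mod 1207).
Since 1092 ≠ 1, base 8 is a Fermat witness: 1207 is composite.

1092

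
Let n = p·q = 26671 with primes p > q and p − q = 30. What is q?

149

Since p = q + 30, we have 26671 = q(q + 30), so q² + 30q − 26671 = 0.
Discriminant: 30² + 4·26671 = 900 + 106684 = 107584; √107584 = 328.
q = (−30 + 328)/2 = 149, and p = q + 30 = 179.
Check: 149 · 179 = 26671.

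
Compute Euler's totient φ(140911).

Factor: 140911 = 29 · 43 · 113.
φ(140911) = (29−1) · (43−1) · (113−1) = 28 · 42 · 112 = 131712.

131712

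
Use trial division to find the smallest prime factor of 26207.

26207 is odd.
Digit sum 17, not divisible by 3.
Ends in 7: not divisible by 5.
7: 26207 = 7·3743 + 6
11: 26207 = 11·2382 + 5
13: 26207 = 13·2015 + 12
17: 26207 = 17·1541 + 10
19: 26207 = 19·1379 + 6
23: 26207 = 23·1139 + 10
29: 26207 = 29·903 + 20
31: 26207 = 31·845 + 12
37: 26207 = 37·708 + 11
41: 26207 = 41·639 + 8
43: 26207 = 43·609 + 20
47: 26207 = 47·557 + 28
53: 26207 = 53·494 + 25
59: 26207 = 59·444 + 11
61: 26207 = 61·429 + 38
67: 26207 = 67·391 + 10
71: 26207 = 71·369 + 8
73: 26207 = 73·359

73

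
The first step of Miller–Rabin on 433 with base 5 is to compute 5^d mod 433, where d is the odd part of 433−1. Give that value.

238

433 − 1 = 432 = 2^4 · 27, so d = 27.
5^1 ≡ 5 (mod 433)
5^2 ≡ 5^2 = 25 ≡ 25 (mod 433)
5^4 ≡ 25^2 = 625 ≡ 192 (mod 433)
5^8 ≡ 192^2 = 36864 ≡ 59 (mod 433)
5^16 ≡ 59^2 = 3481 ≡ 17 (mod 433)
27 = 16 + 8 + 2 + 1 in binary powers of 2.
So 5^27 ≡ 17 · 59 · 25 · 5 ≡ 238 (mod 433).
Squaring chain: 238 → 354 → 179 → 432; reaches −1, so base 5 does not prove 433 composite.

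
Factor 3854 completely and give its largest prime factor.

47

3854 = 2 · 1927
1927 = 41 · 47
47 is prime.
So 3854 = 2 · 41 · 47; the largest prime factor is 47.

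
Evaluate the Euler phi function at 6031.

5832

Factor: 6031 = 37 · 163.
φ(6031) = (37−1) · (163−1) = 36 · 162 = 5832.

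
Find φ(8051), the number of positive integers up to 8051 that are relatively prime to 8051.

7872

Factor: 8051 = 83 · 97.
φ(8051) = (83−1) · (97−1) = 82 · 96 = 7872.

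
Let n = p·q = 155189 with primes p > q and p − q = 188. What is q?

Since p = q + 188, we have 155189 = q(q + 188), so q² + 188q − 155189 = 0.
Discriminant: 188² + 4·155189 = 35344 + 620756 = 656100; √656100 = 810.
q = (−188 + 810)/2 = 311, and p = q + 188 = 499.
Check: 311 · 499 = 155189.

311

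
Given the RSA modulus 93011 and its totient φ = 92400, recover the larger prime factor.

331

φ(n) = (p−1)(q−1) = n − (p+q) + 1, so p + q = 93011 − 92400 + 1 = 612.
p and q are the roots of t² − 612t + 93011 = 0.
Discriminant: 612² − 4·93011 = 374544 − 372044 = 2500; √2500 = 50.
q = (612 − 50)/2 = 281, p = (612 + 50)/2 = 331.
Check: 281 · 331 = 93011.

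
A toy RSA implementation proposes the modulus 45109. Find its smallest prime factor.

45109 is odd.
Digit sum 19, not divisible by 3.
Ends in 9: not divisible by 5.
7: 45109 = 7·6444 + 1
11: 45109 = 11·4100 + 9
13: 45109 = 13·3469 + 12
17: 45109 = 17·2653 + 8
19: 45109 = 19·2374 + 3
23: 45109 = 23·1961 + 6
29: 45109 = 29·1555 + 14
31: 45109 = 31·1455 + 4
37: 45109 = 37·1219 + 6
41: 45109 = 41·1100 + 9
43: 45109 = 43·1049 + 2
47: 45109 = 47·959 + 36
53: 45109 = 53·851 + 6
59: 45109 = 59·764 + 33
61: 45109 = 61·739 + 30
67: 45109 = 67·673 + 18
71: 45109 = 71·635 + 24
73: 45109 = 73·617 + 68
79: 45109 = 79·571

79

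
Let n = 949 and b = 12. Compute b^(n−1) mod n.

794

12^1 ≡ 12 (mod 949)
12^2 ≡ 12^2 = 144 ≡ 144 (mod 949)
12^4 ≡ 144^2 = 20736 ≡ 807 (mod 949)
12^8 ≡ 807^2 = 651249 ≡ 235 (mod 949)
12^16 ≡ 235^2 = 55225 ≡ 183 (mod 949)
12^32 ≡ 183^2 = 33489 ≡ 274 (mod 949)
12^64 ≡ 274^2 = 75076 ≡ 105 (mod 949)
12^128 ≡ 105^2 = 11025 ≡ 586 (mod 949)
12^256 ≡ 586^2 = 343396 ≡ 807 (mod 949)
12^512 ≡ 807^2 = 651249 ≡ 235 (mod 949)
948 = 512 + 256 + 128 + 32 + 16 + 4 in binary powers of 2.
So 12^948 ≡ 235 · 807 · 586 · 274 · 183 · 807 ≡ 794 (mod 949).
Since 794 ≠ 1, base 12 is a Fermat witness: 949 is composite.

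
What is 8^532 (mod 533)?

8^1 ≡ 8 (mod 533)
8^2 ≡ 8^2 = 64 ≡ 64 (mod 533)
8^4 ≡ 64^2 = 4096 ≡ 365 (mod 533)
8^8 ≡ 365^2 = 133225 ≡ 508 (mod 533)
8^16 ≡ 508^2 = 258064 ≡ 92 (mod 533)
8^32 ≡ 92^2 = 8464 ≡ 469 (mod 533)
8^64 ≡ 469^2 = 219961 ≡ 365 (mod 533)
8^128 ≡ 365^2 = 133225 ≡ 508 (mod 533)
8^256 ≡ 508^2 = 258064 ≡ 92 (mod 533)
8^512 ≡ 92^2 = 8464 ≡ 469 (mod 533)
532 = 512 + 16 + 4 in binary powers of 2.
So 8^532 ≡ 469 · 92 · 365 ≡ 469 (mod 533).
Since 469 ≠ 1, base 8 is a Fermat witness: 533 is composite.

469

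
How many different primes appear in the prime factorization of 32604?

32604 = 2^2 · 8151
8151 = 3 · 2717
2717 = 11 · 247
247 = 13 · 19
32604 = 2^2 · 3 · 11 · 13 · 19, which has 5 distinct prime factors.

5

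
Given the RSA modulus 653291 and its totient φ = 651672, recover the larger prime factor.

863

φ(n) = (p−1)(q−1) = n − (p+q) + 1, so p + q = 653291 − 651672 + 1 = 1620.
p and q are the roots of t² − 1620t + 653291 = 0.
Discriminant: 1620² − 4·653291 = 2624400 − 2613164 = 11236; √11236 = 106.
q = (1620 − 106)/2 = 757, p = (1620 + 106)/2 = 863.
Check: 757 · 863 = 653291.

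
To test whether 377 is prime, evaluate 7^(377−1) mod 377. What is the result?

7^1 ≡ 7 (mod 377)
7^2 ≡ 7^2 = 49 ≡ 49 (mod 377)
7^4 ≡ 49^2 = 2401 ≡ 139 (mod 377)
7^8 ≡ 139^2 = 19321 ≡ 94 (mod 377)
7^16 ≡ 94^2 = 8836 ≡ 165 (mod 377)
7^32 ≡ 165^2 = 27225 ≡ 81 (mod 377)
7^64 ≡ 81^2 = 6561 ≡ 152 (mod 377)
7^128 ≡ 152^2 = 23104 ≡ 107 (mod 377)
7^256 ≡ 107^2 = 11449 ≡ 139 (mod 377)
376 = 256 + 64 + 32 + 16 + 8 in binary powers of 2.
So 7^376 ≡ 139 · 152 · 81 · 165 · 94 ≡ 74 (mod 377).
Since 74 ≠ 1, base 7 is a Fermat witness: 377 is composite.

74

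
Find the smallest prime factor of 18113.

18113 is odd.
Digit sum 14, not divisible by 3.
Ends in 3: not divisible by 5.
7: 18113 = 7·2587 + 4
11: 18113 = 11·1646 + 7
13: 18113 = 13·1393 + 4
17: 18113 = 17·1065 + 8
19: 18113 = 19·953 + 6
23: 18113 = 23·787 + 12
29: 18113 = 29·624 + 17
31: 18113 = 31·584 + 9
37: 18113 = 37·489 + 20
41: 18113 = 41·441 + 32
43: 18113 = 43·421 + 10
47: 18113 = 47·385 + 18
53: 18113 = 53·341 + 40
59: 18113 = 59·307

59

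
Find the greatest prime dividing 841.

841 = 29 · 29
29 = 29 · 1
So 841 = 29^2; the largest prime factor is 29.

29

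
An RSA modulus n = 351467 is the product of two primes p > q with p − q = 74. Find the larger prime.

631

Since p = q + 74, we have 351467 = q(q + 74), so q² + 74q − 351467 = 0.
Discriminant: 74² + 4·351467 = 5476 + 1405868 = 1411344; √1411344 = 1188.
q = (−74 + 1188)/2 = 557, and p = q + 74 = 631.
Check: 557 · 631 = 351467.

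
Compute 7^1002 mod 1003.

7^1 ≡ 7 (mod 1003)
7^2 ≡ 7^2 = 49 ≡ 49 (mod 1003)
7^4 ≡ 49^2 = 2401 ≡ 395 (mod 1003)
7^8 ≡ 395^2 = 156025 ≡ 560 (mod 1003)
7^16 ≡ 560^2 = 313600 ≡ 664 (mod 1003)
7^32 ≡ 664^2 = 440896 ≡ 579 (mod 1003)
7^64 ≡ 579^2 = 335241 ≡ 239 (mod 1003)
7^128 ≡ 239^2 = 57121 ≡ 953 (mod 1003)
7^256 ≡ 953^2 = 908209 ≡ 494 (mod 1003)
7^512 ≡ 494^2 = 244036 ≡ 307 (mod 1003)
1002 = 512 + 256 + 128 + 64 + 32 + 8 + 2 in binary powers of 2.
So 7^1002 ≡ 307 · 494 · 953 · 239 · 579 · 560 · 49 ≡ 546 (mod 1003).
Since 546 ≠ 1, base 7 is a Fermat witness: 1003 is composite.

546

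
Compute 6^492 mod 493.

6^1 ≡ 6 (mod 493)
6^2 ≡ 6^2 = 36 ≡ 36 (mod 493)
6^4 ≡ 36^2 = 1296 ≡ 310 (mod 493)
6^8 ≡ 310^2 = 96100 ≡ 458 (mod 493)
6^16 ≡ 458^2 = 209764 ≡ 239 (mod 493)
6^32 ≡ 239^2 = 57121 ≡ 426 (mod 493)
6^64 ≡ 426^2 = 181476 ≡ 52 (mod 493)
6^128 ≡ 52^2 = 2704 ≡ 239 (mod 493)
6^256 ≡ 239^2 = 57121 ≡ 426 (mod 493)
492 = 256 + 128 + 64 + 32 + 8 + 4 in binary powers of 2.
So 6^492 ≡ 426 · 239 · 52 · 426 · 458 · 310 ≡ 268 (mod 493).
Since 268 ≠ 1, base 6 is a Fermat witness: 493 is composite.

268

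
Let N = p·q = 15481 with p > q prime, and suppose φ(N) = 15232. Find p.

137

φ(n) = (p−1)(q−1) = n − (p+q) + 1, so p + q = 15481 − 15232 + 1 = 250.
p and q are the roots of t² − 250t + 15481 = 0.
Discriminant: 250² − 4·15481 = 62500 − 61924 = 576; √576 = 24.
q = (250 − 24)/2 = 113, p = (250 + 24)/2 = 137.
Check: 113 · 137 = 15481.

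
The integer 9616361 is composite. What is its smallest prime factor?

9616361 is odd.
Digit sum 32, not divisible by 3.
Ends in 1: not divisible by 5.
7: 9616361 = 7·1373765 + 6
11: 9616361 = 11·874214 + 7
13: 9616361 = 13·739720 + 1
17: 9616361 = 17·565668 + 5
19: 9616361 = 19·506124 + 5
23: 9616361 = 23·418102 + 15
29: 9616361 = 29·331598 + 19
31: 9616361 = 31·310205 + 6
37: 9616361 = 37·259901 + 24
41: 9616361 = 41·234545 + 16
43: 9616361 = 43·223636 + 13
47: 9616361 = 47·204603 + 20
53: 9616361 = 53·181440 + 41
59: 9616361 = 59·162989 + 10
61: 9616361 = 61·157645 + 16
67: 9616361 = 67·143527 + 52
71: 9616361 = 71·135441 + 50
73: 9616361 = 73·131730 + 71
79: 9616361 = 79·121726 + 7
83: 9616361 = 83·115859 + 64
89: 9616361 = 89·108049

89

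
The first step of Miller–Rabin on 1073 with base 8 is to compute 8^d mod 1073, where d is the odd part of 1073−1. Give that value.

177

1073 − 1 = 1072 = 2^4 · 67, so d = 67.
8^1 ≡ 8 (mod 1073)
8^2 ≡ 8^2 = 64 ≡ 64 (mod 1073)
8^4 ≡ 64^2 = 4096 ≡ 877 (mod 1073)
8^8 ≡ 877^2 = 769129 ≡ 861 (mod 1073)
8^16 ≡ 861^2 = 741321 ≡ 951 (mod 1073)
8^32 ≡ 951^2 = 904401 ≡ 935 (mod 1073)
8^64 ≡ 935^2 = 874225 ≡ 803 (mod 1073)
67 = 64 + 2 + 1 in binary powers of 2.
So 8^67 ≡ 803 · 64 · 8 ≡ 177 (mod 1073).
Squaring chain: 177 → 212 → 951 → 935; never reaches −1, so base 8 is a Miller–Rabin witness that 1073 is composite.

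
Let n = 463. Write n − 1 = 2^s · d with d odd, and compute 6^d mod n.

462

463 − 1 = 462 = 2^1 · 231, so d = 231.
6^1 ≡ 6 (mod 463)
6^2 ≡ 6^2 = 36 ≡ 36 (mod 463)
6^4 ≡ 36^2 = 1296 ≡ 370 (mod 463)
6^8 ≡ 370^2 = 136900 ≡ 315 (mod 463)
6^16 ≡ 315^2 = 99225 ≡ 143 (mod 463)
6^32 ≡ 143^2 = 20449 ≡ 77 (mod 463)
6^64 ≡ 77^2 = 5929 ≡ 373 (mod 463)
6^128 ≡ 373^2 = 139129 ≡ 229 (mod 463)
231 = 128 + 64 + 32 + 4 + 2 + 1 in binary powers of 2.
So 6^231 ≡ 229 · 373 · 77 · 370 · 36 · 6 ≡ 462 (mod 463).
Since 6^d ≡ 462 (mod 463), base 6 does not prove 463 composite.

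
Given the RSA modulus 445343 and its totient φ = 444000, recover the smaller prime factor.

φ(n) = (p−1)(q−1) = n − (p+q) + 1, so p + q = 445343 − 444000 + 1 = 1344.
p and q are the roots of t² − 1344t + 445343 = 0.
Discriminant: 1344² − 4·445343 = 1806336 − 1781372 = 24964; √24964 = 158.
q = (1344 − 158)/2 = 593, p = (1344 + 158)/2 = 751.
Check: 593 · 751 = 445343.

593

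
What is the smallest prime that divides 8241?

3

8241 is odd.
Digit sum 15, divisible by 3.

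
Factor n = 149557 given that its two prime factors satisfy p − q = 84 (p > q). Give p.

431

Since p = q + 84, we have 149557 = q(q + 84), so q² + 84q − 149557 = 0.
Discriminant: 84² + 4·149557 = 7056 + 598228 = 605284; √605284 = 778.
q = (−84 + 778)/2 = 347, and p = q + 84 = 431.
Check: 347 · 431 = 149557.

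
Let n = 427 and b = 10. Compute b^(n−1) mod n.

393

10^1 ≡ 10 (mod 427)
10^2 ≡ 10^2 = 100 ≡ 100 (mod 427)
10^4 ≡ 100^2 = 10000 ≡ 179 (mod 427)
10^8 ≡ 179^2 = 32041 ≡ 16 (mod 427)
10^16 ≡ 16^2 = 256 ≡ 256 (mod 427)
10^32 ≡ 256^2 = 65536 ≡ 205 (mod 427)
10^64 ≡ 205^2 = 42025 ≡ 179 (mod 427)
10^128 ≡ 179^2 = 32041 ≡ 16 (mod 427)
10^256 ≡ 16^2 = 256 ≡ 256 (mod 427)
426 = 256 + 128 + 32 + 8 + 2 in binary powers of 2.
So 10^426 ≡ 256 · 16 · 205 · 16 · 100 ≡ 393 (mod 427).
Since 393 ≠ 1, base 10 is a Fermat witness: 427 is composite.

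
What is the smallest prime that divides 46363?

46363 is odd.
Digit sum 22, not divisible by 3.
Ends in 3: not divisible by 5.
7: 46363 = 7·6623 + 2
11: 46363 = 11·4214 + 9
13: 46363 = 13·3566 + 5
17: 46363 = 17·2727 + 4
19: 46363 = 19·2440 + 3
23: 46363 = 23·2015 + 18
29: 46363 = 29·1598 + 21
31: 46363 = 31·1495 + 18
37: 46363 = 37·1253 + 2
41: 46363 = 41·1130 + 33
43: 46363 = 43·1078 + 9
47: 46363 = 47·986 + 21
53: 46363 = 53·874 + 41
59: 46363 = 59·785 + 48
61: 46363 = 61·760 + 3
67: 46363 = 67·691 + 66
71: 46363 = 71·653

71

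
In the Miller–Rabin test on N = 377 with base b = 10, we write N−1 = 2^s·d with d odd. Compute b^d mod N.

377 − 1 = 376 = 2^3 · 47, so d = 47.
10^1 ≡ 10 (mod 377)
10^2 ≡ 10^2 = 100 ≡ 100 (mod 377)
10^4 ≡ 100^2 = 10000 ≡ 198 (mod 377)
10^8 ≡ 198^2 = 39204 ≡ 373 (mod 377)
10^16 ≡ 373^2 = 139129 ≡ 16 (mod 377)
10^32 ≡ 16^2 = 256 ≡ 256 (mod 377)
47 = 32 + 8 + 4 + 2 + 1 in binary powers of 2.
So 10^47 ≡ 256 · 373 · 198 · 100 · 10 ≡ 108 (mod 377).
Squaring chain: 108 → 354 → 152; never reaches −1, so base 10 is a Miller–Rabin witness that 377 is composite.

108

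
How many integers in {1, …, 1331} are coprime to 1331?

1210

Factor: 1331 = 11^3.
φ(1331) = 11^2·(11−1) = 1210.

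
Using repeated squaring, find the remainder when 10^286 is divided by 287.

256

10^1 ≡ 10 (mod 287)
10^2 ≡ 10^2 = 100 ≡ 100 (mod 287)
10^4 ≡ 100^2 = 10000 ≡ 242 (mod 287)
10^8 ≡ 242^2 = 58564 ≡ 16 (mod 287)
10^16 ≡ 16^2 = 256 ≡ 256 (mod 287)
10^32 ≡ 256^2 = 65536 ≡ 100 (mod 287)
10^64 ≡ 100^2 = 10000 ≡ 242 (mod 287)
10^128 ≡ 242^2 = 58564 ≡ 16 (mod 287)
10^256 ≡ 16^2 = 256 ≡ 256 (mod 287)
286 = 256 + 16 + 8 + 4 + 2 in binary powers of 2.
So 10^286 ≡ 256 · 256 · 16 · 242 · 100 ≡ 256 (mod 287).
Since 256 ≠ 1, base 10 is a Fermat witness: 287 is composite.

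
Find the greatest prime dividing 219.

219 = 3 · 73
73 is prime.
So 219 = 3 · 73; the largest prime factor is 73.

73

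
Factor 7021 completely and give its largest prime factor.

59

7021 = 7 · 1003
1003 = 17 · 59
59 is prime.
So 7021 = 7 · 17 · 59; the largest prime factor is 59.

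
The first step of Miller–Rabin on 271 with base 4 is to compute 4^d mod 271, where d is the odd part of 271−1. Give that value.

1

271 − 1 = 270 = 2^1 · 135, so d = 135.
4^1 ≡ 4 (mod 271)
4^2 ≡ 4^2 = 16 ≡ 16 (mod 271)
4^4 ≡ 16^2 = 256 ≡ 256 (mod 271)
4^8 ≡ 256^2 = 65536 ≡ 225 (mod 271)
4^16 ≡ 225^2 = 50625 ≡ 219 (mod 271)
4^32 ≡ 219^2 = 47961 ≡ 265 (mod 271)
4^64 ≡ 265^2 = 70225 ≡ 36 (mod 271)
4^128 ≡ 36^2 = 1296 ≡ 212 (mod 271)
135 = 128 + 4 + 2 + 1 in binary powers of 2.
So 4^135 ≡ 212 · 256 · 16 · 4 ≡ 1 (mod 271).
Since 4^d ≡ 1 (mod 271), base 4 does not prove 271 composite.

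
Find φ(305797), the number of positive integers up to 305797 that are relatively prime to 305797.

292320

Factor: 305797 = 59 · 71 · 73.
φ(305797) = (59−1) · (71−1) · (73−1) = 58 · 70 · 72 = 292320.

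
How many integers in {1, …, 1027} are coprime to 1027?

936

Factor: 1027 = 13 · 79.
φ(1027) = (13−1) · (79−1) = 12 · 78 = 936.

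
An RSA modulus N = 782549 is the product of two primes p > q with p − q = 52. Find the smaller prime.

859

Since p = q + 52, we have 782549 = q(q + 52), so q² + 52q − 782549 = 0.
Discriminant: 52² + 4·782549 = 2704 + 3130196 = 3132900; √3132900 = 1770.
q = (−52 + 1770)/2 = 859, and p = q + 52 = 911.
Check: 859 · 911 = 782549.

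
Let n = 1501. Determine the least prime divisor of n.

19

1501 is odd.
Digit sum 7, not divisible by 3.
Ends in 1: not divisible by 5.
7: 1501 = 7·214 + 3
11: 1501 = 11·136 + 5
13: 1501 = 13·115 + 6
17: 1501 = 17·88 + 5
19: 1501 = 19·79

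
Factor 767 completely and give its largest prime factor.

767 = 13 · 59
59 is prime.
So 767 = 13 · 59; the largest prime factor is 59.

59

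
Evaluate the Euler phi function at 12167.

11638

Factor: 12167 = 23^3.
φ(12167) = 23^2·(23−1) = 11638.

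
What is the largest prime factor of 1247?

43

1247 = 29 · 43
43 is prime.
So 1247 = 29 · 43; the largest prime factor is 43.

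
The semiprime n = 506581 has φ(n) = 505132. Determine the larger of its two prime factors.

φ(n) = (p−1)(q−1) = n − (p+q) + 1, so p + q = 506581 − 505132 + 1 = 1450.
p and q are the roots of t² − 1450t + 506581 = 0.
Discriminant: 1450² − 4·506581 = 2102500 − 2026324 = 76176; √76176 = 276.
q = (1450 − 276)/2 = 587, p = (1450 + 276)/2 = 863.
Check: 587 · 863 = 506581.

863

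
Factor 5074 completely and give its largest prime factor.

5074 = 2 · 2537
2537 = 43 · 59
59 is prime.
So 5074 = 2 · 43 · 59; the largest prime factor is 59.

59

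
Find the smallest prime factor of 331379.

331379 is odd.
Digit sum 26, not divisible by 3.
Ends in 9: not divisible by 5.
7: 331379 = 7·47339 + 6
11: 331379 = 11·30125 + 4
13: 331379 = 13·25490 + 9
17: 331379 = 17·19492 + 15
19: 331379 = 19·17441

19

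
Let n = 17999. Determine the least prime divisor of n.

41

17999 is odd.
Digit sum 35, not divisible by 3.
Ends in 9: not divisible by 5.
7: 17999 = 7·2571 + 2
11: 17999 = 11·1636 + 3
13: 17999 = 13·1384 + 7
17: 17999 = 17·1058 + 13
19: 17999 = 19·947 + 6
23: 17999 = 23·782 + 13
29: 17999 = 29·620 + 19
31: 17999 = 31·580 + 19
37: 17999 = 37·486 + 17
41: 17999 = 41·439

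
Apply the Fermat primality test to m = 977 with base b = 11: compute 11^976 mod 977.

1

11^1 ≡ 11 (mod 977)
11^2 ≡ 11^2 = 121 ≡ 121 (mod 977)
11^4 ≡ 121^2 = 14641 ≡ 963 (mod 977)
11^8 ≡ 963^2 = 927369 ≡ 196 (mod 977)
11^16 ≡ 196^2 = 38416 ≡ 313 (mod 977)
11^32 ≡ 313^2 = 97969 ≡ 269 (mod 977)
11^64 ≡ 269^2 = 72361 ≡ 63 (mod 977)
11^128 ≡ 63^2 = 3969 ≡ 61 (mod 977)
11^256 ≡ 61^2 = 3721 ≡ 790 (mod 977)
11^512 ≡ 790^2 = 624100 ≡ 774 (mod 977)
976 = 512 + 256 + 128 + 64 + 16 in binary powers of 2.
So 11^976 ≡ 774 · 790 · 61 · 63 · 313 ≡ 1 (mod 977).
Since the result is 1, base 11 gives no evidence that 977 is composite.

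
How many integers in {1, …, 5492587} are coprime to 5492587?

5399040

Factor: 5492587 = 149 · 191 · 193.
φ(5492587) = (149−1) · (191−1) · (193−1) = 148 · 190 · 192 = 5399040.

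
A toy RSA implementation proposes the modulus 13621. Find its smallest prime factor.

13621 is odd.
Digit sum 13, not divisible by 3.
Ends in 1: not divisible by 5.
7: 13621 = 7·1945 + 6
11: 13621 = 11·1238 + 3
13: 13621 = 13·1047 + 10
17: 13621 = 17·801 + 4
19: 13621 = 19·716 + 17
23: 13621 = 23·592 + 5
29: 13621 = 29·469 + 20
31: 13621 = 31·439 + 12
37: 13621 = 37·368 + 5
41: 13621 = 41·332 + 9
43: 13621 = 43·316 + 33
47: 13621 = 47·289 + 38
53: 13621 = 53·257

53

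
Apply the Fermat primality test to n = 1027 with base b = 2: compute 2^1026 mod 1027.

2^1 ≡ 2 (mod 1027)
2^2 ≡ 2^2 = 4 ≡ 4 (mod 1027)
2^4 ≡ 4^2 = 16 ≡ 16 (mod 1027)
2^8 ≡ 16^2 = 256 ≡ 256 (mod 1027)
2^16 ≡ 256^2 = 65536 ≡ 835 (mod 1027)
2^32 ≡ 835^2 = 697225 ≡ 919 (mod 1027)
2^64 ≡ 919^2 = 844561 ≡ 367 (mod 1027)
2^128 ≡ 367^2 = 134689 ≡ 152 (mod 1027)
2^256 ≡ 152^2 = 23104 ≡ 510 (mod 1027)
2^512 ≡ 510^2 = 260100 ≡ 269 (mod 1027)
2^1024 ≡ 269^2 = 72361 ≡ 471 (mod 1027)
1026 = 1024 + 2 in binary powers of 2.
So 2^1026 ≡ 471 · 4 ≡ 857 (mod 1027).
Since 857 ≠ 1, base 2 is a Fermat witness: 1027 is composite.

857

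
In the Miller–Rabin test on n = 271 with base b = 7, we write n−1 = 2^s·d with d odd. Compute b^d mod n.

271 − 1 = 270 = 2^1 · 135, so d = 135.
7^1 ≡ 7 (mod 271)
7^2 ≡ 7^2 = 49 ≡ 49 (mod 271)
7^4 ≡ 49^2 = 2401 ≡ 233 (mod 271)
7^8 ≡ 233^2 = 54289 ≡ 89 (mod 271)
7^16 ≡ 89^2 = 7921 ≡ 62 (mod 271)
7^32 ≡ 62^2 = 3844 ≡ 50 (mod 271)
7^64 ≡ 50^2 = 2500 ≡ 61 (mod 271)
7^128 ≡ 61^2 = 3721 ≡ 198 (mod 271)
135 = 128 + 4 + 2 + 1 in binary powers of 2.
So 7^135 ≡ 198 · 233 · 49 · 7 ≡ 1 (mod 271).
Since 7^d ≡ 1 (mod 271), base 7 does not prove 271 composite.

1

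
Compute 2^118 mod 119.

30

2^1 ≡ 2 (mod 119)
2^2 ≡ 2^2 = 4 ≡ 4 (mod 119)
2^4 ≡ 4^2 = 16 ≡ 16 (mod 119)
2^8 ≡ 16^2 = 256 ≡ 18 (mod 119)
2^16 ≡ 18^2 = 324 ≡ 86 (mod 119)
2^32 ≡ 86^2 = 7396 ≡ 18 (mod 119)
2^64 ≡ 18^2 = 324 ≡ 86 (mod 119)
118 = 64 + 32 + 16 + 4 + 2 in binary powers of 2.
So 2^118 ≡ 86 · 18 · 86 · 16 · 4 ≡ 30 (mod 119).
Since 30 ≠ 1, base 2 is a Fermat witness: 119 is composite.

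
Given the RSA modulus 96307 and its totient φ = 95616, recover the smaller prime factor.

φ(n) = (p−1)(q−1) = n − (p+q) + 1, so p + q = 96307 − 95616 + 1 = 692.
p and q are the roots of t² − 692t + 96307 = 0.
Discriminant: 692² − 4·96307 = 478864 − 385228 = 93636; √93636 = 306.
q = (692 − 306)/2 = 193, p = (692 + 306)/2 = 499.
Check: 193 · 499 = 96307.

193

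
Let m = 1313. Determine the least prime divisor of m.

1313 is odd.
Digit sum 8, not divisible by 3.
Ends in 3: not divisible by 5.
7: 1313 = 7·187 + 4
11: 1313 = 11·119 + 4
13: 1313 = 13·101

13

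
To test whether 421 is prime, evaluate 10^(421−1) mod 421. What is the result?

1

10^1 ≡ 10 (mod 421)
10^2 ≡ 10^2 = 100 ≡ 100 (mod 421)
10^4 ≡ 100^2 = 10000 ≡ 317 (mod 421)
10^8 ≡ 317^2 = 100489 ≡ 291 (mod 421)
10^16 ≡ 291^2 = 84681 ≡ 60 (mod 421)
10^32 ≡ 60^2 = 3600 ≡ 232 (mod 421)
10^64 ≡ 232^2 = 53824 ≡ 357 (mod 421)
10^128 ≡ 357^2 = 127449 ≡ 307 (mod 421)
10^256 ≡ 307^2 = 94249 ≡ 366 (mod 421)
420 = 256 + 128 + 32 + 4 in binary powers of 2.
So 10^420 ≡ 366 · 307 · 232 · 317 ≡ 1 (mod 421).
Since the result is 1, base 10 gives no evidence that 421 is composite.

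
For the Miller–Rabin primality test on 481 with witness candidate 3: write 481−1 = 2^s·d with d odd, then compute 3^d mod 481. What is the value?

481 − 1 = 480 = 2^5 · 15, so d = 15.
3^1 ≡ 3 (mod 481)
3^2 ≡ 3^2 = 9 ≡ 9 (mod 481)
3^4 ≡ 9^2 = 81 ≡ 81 (mod 481)
3^8 ≡ 81^2 = 6561 ≡ 308 (mod 481)
15 = 8 + 4 + 2 + 1 in binary powers of 2.
So 3^15 ≡ 308 · 81 · 9 · 3 ≡ 196 (mod 481).
Squaring chain: 196 → 417 → 248 → 417 → 248; never reaches −1, so base 3 is a Miller–Rabin witness that 481 is composite.

196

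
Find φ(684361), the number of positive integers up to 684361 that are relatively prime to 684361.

641520

Factor: 684361 = 19 · 181 · 199.
φ(684361) = (19−1) · (181−1) · (199−1) = 18 · 180 · 198 = 641520.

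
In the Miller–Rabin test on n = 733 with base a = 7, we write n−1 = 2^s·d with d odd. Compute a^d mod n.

380

733 − 1 = 732 = 2^2 · 183, so d = 183.
7^1 ≡ 7 (mod 733)
7^2 ≡ 7^2 = 49 ≡ 49 (mod 733)
7^4 ≡ 49^2 = 2401 ≡ 202 (mod 733)
7^8 ≡ 202^2 = 40804 ≡ 489 (mod 733)
7^16 ≡ 489^2 = 239121 ≡ 163 (mod 733)
7^32 ≡ 163^2 = 26569 ≡ 181 (mod 733)
7^64 ≡ 181^2 = 32761 ≡ 509 (mod 733)
7^128 ≡ 509^2 = 259081 ≡ 332 (mod 733)
183 = 128 + 32 + 16 + 4 + 2 + 1 in binary powers of 2.
So 7^183 ≡ 332 · 181 · 163 · 202 · 49 · 7 ≡ 380 (mod 733).
Squaring chain: 380 → 732; reaches −1, so base 7 does not prove 733 composite.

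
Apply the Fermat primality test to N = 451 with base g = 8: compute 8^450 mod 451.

122

8^1 ≡ 8 (mod 451)
8^2 ≡ 8^2 = 64 ≡ 64 (mod 451)
8^4 ≡ 64^2 = 4096 ≡ 37 (mod 451)
8^8 ≡ 37^2 = 1369 ≡ 16 (mod 451)
8^16 ≡ 16^2 = 256 ≡ 256 (mod 451)
8^32 ≡ 256^2 = 65536 ≡ 141 (mod 451)
8^64 ≡ 141^2 = 19881 ≡ 37 (mod 451)
8^128 ≡ 37^2 = 1369 ≡ 16 (mod 451)
8^256 ≡ 16^2 = 256 ≡ 256 (mod 451)
450 = 256 + 128 + 64 + 2 in binary powers of 2.
So 8^450 ≡ 256 · 16 · 37 · 64 ≡ 122 (mod 451).
Since 122 ≠ 1, base 8 is a Fermat witness: 451 is composite.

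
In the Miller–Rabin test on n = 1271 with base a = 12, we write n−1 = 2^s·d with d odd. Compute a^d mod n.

1271 − 1 = 1270 = 2^1 · 635, so d = 635.
12^1 ≡ 12 (mod 1271)
12^2 ≡ 12^2 = 144 ≡ 144 (mod 1271)
12^4 ≡ 144^2 = 20736 ≡ 400 (mod 1271)
12^8 ≡ 400^2 = 160000 ≡ 1125 (mod 1271)
12^16 ≡ 1125^2 = 1265625 ≡ 980 (mod 1271)
12^32 ≡ 980^2 = 960400 ≡ 795 (mod 1271)
12^64 ≡ 795^2 = 632025 ≡ 338 (mod 1271)
12^128 ≡ 338^2 = 114244 ≡ 1125 (mod 1271)
12^256 ≡ 1125^2 = 1265625 ≡ 980 (mod 1271)
12^512 ≡ 980^2 = 960400 ≡ 795 (mod 1271)
635 = 512 + 64 + 32 + 16 + 8 + 2 + 1 in binary powers of 2.
So 12^635 ≡ 795 · 338 · 795 · 980 · 1125 · 144 · 12 ≡ 1080 (mod 1271).
Squaring chain: 1080; never reaches −1, so base 12 is a Miller–Rabin witness that 1271 is composite.

1080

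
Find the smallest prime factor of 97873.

97873 is odd.
Digit sum 34, not divisible by 3.
Ends in 3: not divisible by 5.
7: 97873 = 7·13981 + 6
11: 97873 = 11·8897 + 6
13: 97873 = 13·7528 + 9
17: 97873 = 17·5757 + 4
19: 97873 = 19·5151 + 4
23: 97873 = 23·4255 + 8
29: 97873 = 29·3374 + 27
31: 97873 = 31·3157 + 6
37: 97873 = 37·2645 + 8
41: 97873 = 41·2387 + 6
43: 97873 = 43·2276 + 5
47: 97873 = 47·2082 + 19
53: 97873 = 53·1846 + 35
59: 97873 = 59·1658 + 51
61: 97873 = 61·1604 + 29
67: 97873 = 67·1460 + 53
71: 97873 = 71·1378 + 35
73: 97873 = 73·1340 + 53
79: 97873 = 79·1238 + 71
83: 97873 = 83·1179 + 16
89: 97873 = 89·1099 + 62
97: 97873 = 97·1009

97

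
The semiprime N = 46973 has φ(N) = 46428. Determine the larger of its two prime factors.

439

φ(n) = (p−1)(q−1) = n − (p+q) + 1, so p + q = 46973 − 46428 + 1 = 546.
p and q are the roots of t² − 546t + 46973 = 0.
Discriminant: 546² − 4·46973 = 298116 − 187892 = 110224; √110224 = 332.
q = (546 − 332)/2 = 107, p = (546 + 332)/2 = 439.
Check: 107 · 439 = 46973.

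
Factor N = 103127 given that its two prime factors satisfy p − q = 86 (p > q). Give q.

281

Since p = q + 86, we have 103127 = q(q + 86), so q² + 86q − 103127 = 0.
Discriminant: 86² + 4·103127 = 7396 + 412508 = 419904; √419904 = 648.
q = (−86 + 648)/2 = 281, and p = q + 86 = 367.
Check: 281 · 367 = 103127.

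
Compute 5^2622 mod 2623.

1301

5^1 ≡ 5 (mod 2623)
5^2 ≡ 5^2 = 25 ≡ 25 (mod 2623)
5^4 ≡ 25^2 = 625 ≡ 625 (mod 2623)
5^8 ≡ 625^2 = 390625 ≡ 2421 (mod 2623)
5^16 ≡ 2421^2 = 5861241 ≡ 1459 (mod 2623)
5^32 ≡ 1459^2 = 2128681 ≡ 1428 (mod 2623)
5^64 ≡ 1428^2 = 2039184 ≡ 1113 (mod 2623)
5^128 ≡ 1113^2 = 1238769 ≡ 713 (mod 2623)
5^256 ≡ 713^2 = 508369 ≡ 2130 (mod 2623)
5^512 ≡ 2130^2 = 4536900 ≡ 1733 (mod 2623)
5^1024 ≡ 1733^2 = 3003289 ≡ 2577 (mod 2623)
5^2048 ≡ 2577^2 = 6640929 ≡ 2116 (mod 2623)
2622 = 2048 + 512 + 32 + 16 + 8 + 4 + 2 in binary powers of 2.
So 5^2622 ≡ 2116 · 1733 · 1428 · 1459 · 2421 · 625 · 25 ≡ 1301 (mod 2623).
Since 1301 ≠ 1, base 5 is a Fermat witness: 2623 is composite.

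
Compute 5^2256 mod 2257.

5^1 ≡ 5 (mod 2257)
5^2 ≡ 5^2 = 25 ≡ 25 (mod 2257)
5^4 ≡ 25^2 = 625 ≡ 625 (mod 2257)
5^8 ≡ 625^2 = 390625 ≡ 164 (mod 2257)
5^16 ≡ 164^2 = 26896 ≡ 2069 (mod 2257)
5^32 ≡ 2069^2 = 4280761 ≡ 1489 (mod 2257)
5^64 ≡ 1489^2 = 2217121 ≡ 747 (mod 2257)
5^128 ≡ 747^2 = 558009 ≡ 530 (mod 2257)
5^256 ≡ 530^2 = 280900 ≡ 1032 (mod 2257)
5^512 ≡ 1032^2 = 1065024 ≡ 1977 (mod 2257)
5^1024 ≡ 1977^2 = 3908529 ≡ 1662 (mod 2257)
5^2048 ≡ 1662^2 = 2762244 ≡ 1933 (mod 2257)
2256 = 2048 + 128 + 64 + 16 in binary powers of 2.
So 5^2256 ≡ 1933 · 530 · 747 · 2069 ≡ 1839 (mod 2257).
Since 1839 ≠ 1, base 5 is a Fermat witness: 2257 is composite.

1839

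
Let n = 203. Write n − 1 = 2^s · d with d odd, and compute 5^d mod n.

203 − 1 = 202 = 2^1 · 101, so d = 101.
5^1 ≡ 5 (mod 203)
5^2 ≡ 5^2 = 25 ≡ 25 (mod 203)
5^4 ≡ 25^2 = 625 ≡ 16 (mod 203)
5^8 ≡ 16^2 = 256 ≡ 53 (mod 203)
5^16 ≡ 53^2 = 2809 ≡ 170 (mod 203)
5^32 ≡ 170^2 = 28900 ≡ 74 (mod 203)
5^64 ≡ 74^2 = 5476 ≡ 198 (mod 203)
101 = 64 + 32 + 4 + 1 in binary powers of 2.
So 5^101 ≡ 198 · 74 · 16 · 5 ≡ 38 (mod 203).
Squaring chain: 38; never reaches −1, so base 5 is a Miller–Rabin witness that 203 is composite.

38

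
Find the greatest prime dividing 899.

31

899 = 29 · 31
31 is prime.
So 899 = 29 · 31; the largest prime factor is 31.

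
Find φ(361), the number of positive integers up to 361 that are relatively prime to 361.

Factor: 361 = 19^2.
φ(361) = 19^1·(19−1) = 342.

342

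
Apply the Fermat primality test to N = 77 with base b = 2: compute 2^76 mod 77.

2^1 ≡ 2 (mod 77)
2^2 ≡ 2^2 = 4 ≡ 4 (mod 77)
2^4 ≡ 4^2 = 16 ≡ 16 (mod 77)
2^8 ≡ 16^2 = 256 ≡ 25 (mod 77)
2^16 ≡ 25^2 = 625 ≡ 9 (mod 77)
2^32 ≡ 9^2 = 81 ≡ 4 (mod 77)
2^64 ≡ 4^2 = 16 ≡ 16 (mod 77)
76 = 64 + 8 + 4 in binary powers of 2.
So 2^76 ≡ 16 · 25 · 16 ≡ 9 (mod 77).
Since 9 ≠ 1, base 2 is a Fermat witness: 77 is composite.

9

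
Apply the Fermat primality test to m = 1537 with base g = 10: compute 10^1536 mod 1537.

10^1 ≡ 10 (mod 1537)
10^2 ≡ 10^2 = 100 ≡ 100 (mod 1537)
10^4 ≡ 100^2 = 10000 ≡ 778 (mod 1537)
10^8 ≡ 778^2 = 605284 ≡ 1243 (mod 1537)
10^16 ≡ 1243^2 = 1545049 ≡ 364 (mod 1537)
10^32 ≡ 364^2 = 132496 ≡ 314 (mod 1537)
10^64 ≡ 314^2 = 98596 ≡ 228 (mod 1537)
10^128 ≡ 228^2 = 51984 ≡ 1263 (mod 1537)
10^256 ≡ 1263^2 = 1595169 ≡ 1300 (mod 1537)
10^512 ≡ 1300^2 = 1690000 ≡ 837 (mod 1537)
10^1024 ≡ 837^2 = 700569 ≡ 1234 (mod 1537)
1536 = 1024 + 512 in binary powers of 2.
So 10^1536 ≡ 1234 · 837 ≡ 1531 (mod 1537).
Since 1531 ≠ 1, base 10 is a Fermat witness: 1537 is composite.

1531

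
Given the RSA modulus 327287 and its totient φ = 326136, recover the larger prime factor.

φ(n) = (p−1)(q−1) = n − (p+q) + 1, so p + q = 327287 − 326136 + 1 = 1152.
p and q are the roots of t² − 1152t + 327287 = 0.
Discriminant: 1152² − 4·327287 = 1327104 − 1309148 = 17956; √17956 = 134.
q = (1152 − 134)/2 = 509, p = (1152 + 134)/2 = 643.
Check: 509 · 643 = 327287.

643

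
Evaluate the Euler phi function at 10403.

10200

Factor: 10403 = 101 · 103.
φ(10403) = (101−1) · (103−1) = 100 · 102 = 10200.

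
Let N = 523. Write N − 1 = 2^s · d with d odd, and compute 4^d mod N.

1

523 − 1 = 522 = 2^1 · 261, so d = 261.
4^1 ≡ 4 (mod 523)
4^2 ≡ 4^2 = 16 ≡ 16 (mod 523)
4^4 ≡ 16^2 = 256 ≡ 256 (mod 523)
4^8 ≡ 256^2 = 65536 ≡ 161 (mod 523)
4^16 ≡ 161^2 = 25921 ≡ 294 (mod 523)
4^32 ≡ 294^2 = 86436 ≡ 141 (mod 523)
4^64 ≡ 141^2 = 19881 ≡ 7 (mod 523)
4^128 ≡ 7^2 = 49 ≡ 49 (mod 523)
4^256 ≡ 49^2 = 2401 ≡ 309 (mod 523)
261 = 256 + 4 + 1 in binary powers of 2.
So 4^261 ≡ 309 · 256 · 4 ≡ 1 (mod 523).
Since 4^d ≡ 1 (mod 523), base 4 does not prove 523 composite.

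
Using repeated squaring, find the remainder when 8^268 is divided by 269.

8^1 ≡ 8 (mod 269)
8^2 ≡ 8^2 = 64 ≡ 64 (mod 269)
8^4 ≡ 64^2 = 4096 ≡ 61 (mod 269)
8^8 ≡ 61^2 = 3721 ≡ 224 (mod 269)
8^16 ≡ 224^2 = 50176 ≡ 142 (mod 269)
8^32 ≡ 142^2 = 20164 ≡ 258 (mod 269)
8^64 ≡ 258^2 = 66564 ≡ 121 (mod 269)
8^128 ≡ 121^2 = 14641 ≡ 115 (mod 269)
8^256 ≡ 115^2 = 13225 ≡ 44 (mod 269)
268 = 256 + 8 + 4 in binary powers of 2.
So 8^268 ≡ 44 · 224 · 61 ≡ 1 (mod 269).
Since the result is 1, base 8 gives no evidence that 269 is composite.

1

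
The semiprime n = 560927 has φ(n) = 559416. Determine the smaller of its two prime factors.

φ(n) = (p−1)(q−1) = n − (p+q) + 1, so p + q = 560927 − 559416 + 1 = 1512.
p and q are the roots of t² − 1512t + 560927 = 0.
Discriminant: 1512² − 4·560927 = 2286144 − 2243708 = 42436; √42436 = 206.
q = (1512 − 206)/2 = 653, p = (1512 + 206)/2 = 859.
Check: 653 · 859 = 560927.

653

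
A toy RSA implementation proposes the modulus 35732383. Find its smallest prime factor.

35732383 is odd.
Digit sum 34, not divisible by 3.
Ends in 3: not divisible by 5.
7: 35732383 = 7·5104626 + 1
11: 35732383 = 11·3248398 + 5
13: 35732383 = 13·2748644 + 11
17: 35732383 = 17·2101904 + 15
19: 35732383 = 19·1880651 + 14
23: 35732383 = 23·1553581 + 20
29: 35732383 = 29·1232151 + 4
31: 35732383 = 31·1152657 + 16
37: 35732383 = 37·965740 + 3
41: 35732383 = 41·871521 + 22
43: 35732383 = 43·830985 + 28
47: 35732383 = 47·760263 + 22
53: 35732383 = 53·674195 + 48
59: 35732383 = 59·605633 + 36
61: 35732383 = 61·585776 + 47
67: 35732383 = 67·533319 + 10
71: 35732383 = 71·503273

71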